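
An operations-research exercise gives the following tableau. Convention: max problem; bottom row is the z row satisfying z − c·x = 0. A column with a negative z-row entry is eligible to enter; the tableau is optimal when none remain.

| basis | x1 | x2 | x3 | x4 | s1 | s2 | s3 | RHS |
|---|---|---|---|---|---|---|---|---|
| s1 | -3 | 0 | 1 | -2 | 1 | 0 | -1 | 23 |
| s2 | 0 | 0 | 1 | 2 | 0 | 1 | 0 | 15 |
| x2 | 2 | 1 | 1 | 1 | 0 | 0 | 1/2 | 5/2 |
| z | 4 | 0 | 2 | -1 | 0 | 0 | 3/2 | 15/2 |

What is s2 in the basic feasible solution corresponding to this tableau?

15

s2 is basic (row 2); its value is the RHS of that row, 15.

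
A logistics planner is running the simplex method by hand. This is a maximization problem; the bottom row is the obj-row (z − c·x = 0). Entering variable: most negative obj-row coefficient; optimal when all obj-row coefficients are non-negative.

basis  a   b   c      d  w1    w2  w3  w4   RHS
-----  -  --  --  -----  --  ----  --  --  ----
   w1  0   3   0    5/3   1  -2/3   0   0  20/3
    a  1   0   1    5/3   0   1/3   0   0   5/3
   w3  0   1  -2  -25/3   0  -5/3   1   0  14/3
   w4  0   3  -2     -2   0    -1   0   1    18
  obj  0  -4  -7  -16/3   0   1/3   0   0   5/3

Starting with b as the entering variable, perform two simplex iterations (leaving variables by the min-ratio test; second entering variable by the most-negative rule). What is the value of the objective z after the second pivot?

Ratio test on column b — row 1: (20/3)/3 = 20/9; row 2: entry 0 ≤ 0; row 3: (14/3)/1 = 14/3; row 4: 18/3 = 6. Minimum is 20/9 at row 1 (w1 leaves); pivot element 3.
Pivot on row 1; the obj-row RHS becomes 5/3 − (-4)·(20/9) = 95/9.
Next entering variable (most negative obj-row entry -7): c.
Ratio test on column c — row 1: entry 0 ≤ 0; row 2: (5/3)/1 = 5/3; row 3: entry -2 ≤ 0; row 4: entry -2 ≤ 0. Minimum is 5/3 at row 2 (a leaves); pivot element 1.
After the second pivot the obj-row RHS is 95/9 − (-7)·(5/3) = 200/9.

200/9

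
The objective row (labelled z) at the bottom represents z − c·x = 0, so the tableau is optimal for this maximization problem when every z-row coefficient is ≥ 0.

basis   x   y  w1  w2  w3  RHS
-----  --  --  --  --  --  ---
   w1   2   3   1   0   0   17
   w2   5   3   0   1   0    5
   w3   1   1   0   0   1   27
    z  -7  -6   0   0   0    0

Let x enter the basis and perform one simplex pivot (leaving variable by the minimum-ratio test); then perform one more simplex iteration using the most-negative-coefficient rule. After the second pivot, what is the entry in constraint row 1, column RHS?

Ratio test on column x — row 1: 17/2 = 17/2; row 2: 5/5 = 1; row 3: 27/1 = 27. Minimum is 1 at row 2 (w2 leaves); pivot element 5.
Divide row 2 by 5; eliminate column x from the other rows.
Second iteration: most negative z-row entry is -9/5 in column y, so y enters.
Ratio test on column y — row 1: 15/(9/5) = 25/3; row 2: 1/(3/5) = 5/3; row 3: 26/(2/5) = 65. Minimum is 5/3 at row 2 (x leaves); pivot element 3/5.
Divide row 2 by 3/5; eliminate column y from the other rows.
After both pivots, the entry at constraint row 1, column RHS is 12.

12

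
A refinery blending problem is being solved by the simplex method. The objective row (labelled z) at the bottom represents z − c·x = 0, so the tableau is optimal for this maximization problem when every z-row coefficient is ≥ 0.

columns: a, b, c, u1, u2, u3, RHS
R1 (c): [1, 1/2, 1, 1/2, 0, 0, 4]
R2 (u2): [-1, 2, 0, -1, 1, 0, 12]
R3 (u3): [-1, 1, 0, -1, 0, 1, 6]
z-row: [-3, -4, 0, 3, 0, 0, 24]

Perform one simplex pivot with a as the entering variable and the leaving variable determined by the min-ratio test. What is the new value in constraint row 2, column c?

Ratio test on column a — row 1: 4/1 = 4; row 2: entry -1 ≤ 0; row 3: entry -1 ≤ 0. Minimum is 4 at row 1 (c leaves); pivot element 1.
Divide row 1 by 1; eliminate column a from the other rows.
Row 2 update in column c: 0 − (-1)·1 = 1.

1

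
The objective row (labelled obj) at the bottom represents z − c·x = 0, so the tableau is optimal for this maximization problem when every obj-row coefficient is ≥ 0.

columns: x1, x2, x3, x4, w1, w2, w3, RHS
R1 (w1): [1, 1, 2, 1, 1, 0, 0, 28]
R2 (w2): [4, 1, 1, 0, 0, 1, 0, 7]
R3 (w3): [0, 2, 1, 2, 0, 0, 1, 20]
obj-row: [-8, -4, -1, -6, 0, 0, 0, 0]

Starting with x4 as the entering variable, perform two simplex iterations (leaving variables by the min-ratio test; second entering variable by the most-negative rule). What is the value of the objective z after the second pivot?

74

Ratio test on column x4 — row 1: 28/1 = 28; row 2: entry 0 ≤ 0; row 3: 20/2 = 10. Minimum is 10 at row 3 (w3 leaves); pivot element 2.
Pivot on row 3; the obj-row RHS becomes 0 − (-6)·10 = 60.
Next entering variable (most negative obj-row entry -8): x1.
Ratio test on column x1 — row 1: 18/1 = 18; row 2: 7/4 = 7/4; row 3: entry 0 ≤ 0. Minimum is 7/4 at row 2 (w2 leaves); pivot element 4.
After the second pivot the obj-row RHS is 60 − (-8)·(7/4) = 74.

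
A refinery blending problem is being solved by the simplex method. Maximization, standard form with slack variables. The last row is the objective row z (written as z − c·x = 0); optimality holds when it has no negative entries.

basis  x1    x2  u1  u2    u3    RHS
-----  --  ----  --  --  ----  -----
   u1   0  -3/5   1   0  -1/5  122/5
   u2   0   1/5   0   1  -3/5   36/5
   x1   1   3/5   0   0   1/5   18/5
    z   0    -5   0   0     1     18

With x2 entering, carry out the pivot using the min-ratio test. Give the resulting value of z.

Ratio test on column x2 — row 1: entry -3/5 ≤ 0; row 2: (36/5)/(1/5) = 36; row 3: (18/5)/(3/5) = 6. Minimum is 6 at row 3 (x1 leaves); pivot element 3/5.
Pivot on row 3; the z-row RHS becomes 18 − (-5)·6 = 48.

48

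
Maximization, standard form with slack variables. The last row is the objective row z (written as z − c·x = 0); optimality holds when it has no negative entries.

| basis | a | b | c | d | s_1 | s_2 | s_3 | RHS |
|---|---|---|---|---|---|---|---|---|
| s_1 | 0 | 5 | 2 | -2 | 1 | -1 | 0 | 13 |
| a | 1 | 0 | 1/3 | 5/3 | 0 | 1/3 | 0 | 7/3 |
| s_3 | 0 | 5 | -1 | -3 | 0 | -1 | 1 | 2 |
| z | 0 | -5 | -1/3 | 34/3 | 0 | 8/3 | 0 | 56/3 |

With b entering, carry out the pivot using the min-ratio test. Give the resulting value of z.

Ratio test on column b — row 1: 13/5 = 13/5; row 2: entry 0 ≤ 0; row 3: 2/5 = 2/5. Minimum is 2/5 at row 3 (s_3 leaves); pivot element 5.
Pivot on row 3; the z-row RHS becomes 56/3 − (-5)·(2/5) = 62/3.

62/3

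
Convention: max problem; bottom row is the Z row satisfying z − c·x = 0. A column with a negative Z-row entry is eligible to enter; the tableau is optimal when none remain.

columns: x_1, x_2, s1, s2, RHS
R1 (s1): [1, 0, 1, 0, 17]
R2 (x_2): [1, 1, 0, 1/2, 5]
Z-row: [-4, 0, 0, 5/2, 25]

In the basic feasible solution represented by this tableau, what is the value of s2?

0

s2 is not in the basis, so in the current basic feasible solution s2 = 0.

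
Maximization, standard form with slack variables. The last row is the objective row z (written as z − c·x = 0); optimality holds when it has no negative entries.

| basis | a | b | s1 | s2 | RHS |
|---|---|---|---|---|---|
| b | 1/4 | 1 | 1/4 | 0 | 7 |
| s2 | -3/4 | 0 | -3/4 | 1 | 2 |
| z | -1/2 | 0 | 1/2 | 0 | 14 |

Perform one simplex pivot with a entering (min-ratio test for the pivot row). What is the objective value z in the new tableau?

28

Ratio test on column a — row 1: 7/(1/4) = 28; row 2: entry -3/4 ≤ 0. Minimum is 28 at row 1 (b leaves); pivot element 1/4.
Pivot on row 1; the z-row RHS becomes 14 − (-1/2)·28 = 28.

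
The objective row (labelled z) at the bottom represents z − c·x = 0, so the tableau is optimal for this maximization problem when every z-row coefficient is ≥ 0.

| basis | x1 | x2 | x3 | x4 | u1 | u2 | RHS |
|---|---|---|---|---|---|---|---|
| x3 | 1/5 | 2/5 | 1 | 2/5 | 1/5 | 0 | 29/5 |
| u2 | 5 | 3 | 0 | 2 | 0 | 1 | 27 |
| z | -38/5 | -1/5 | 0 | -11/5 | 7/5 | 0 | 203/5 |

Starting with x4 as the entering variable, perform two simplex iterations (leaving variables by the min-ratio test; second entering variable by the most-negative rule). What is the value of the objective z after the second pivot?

Ratio test on column x4 — row 1: (29/5)/(2/5) = 29/2; row 2: 27/2 = 27/2. Minimum is 27/2 at row 2 (u2 leaves); pivot element 2.
Pivot on row 2; the z-row RHS becomes 203/5 − (-11/5)·(27/2) = 703/10.
Next entering variable (most negative z-row entry -21/10): x1.
Ratio test on column x1 — row 1: entry -4/5 ≤ 0; row 2: (27/2)/(5/2) = 27/5. Minimum is 27/5 at row 2 (x4 leaves); pivot element 5/2.
After the second pivot the z-row RHS is 703/10 − (-21/10)·(27/5) = 2041/25.

2041/25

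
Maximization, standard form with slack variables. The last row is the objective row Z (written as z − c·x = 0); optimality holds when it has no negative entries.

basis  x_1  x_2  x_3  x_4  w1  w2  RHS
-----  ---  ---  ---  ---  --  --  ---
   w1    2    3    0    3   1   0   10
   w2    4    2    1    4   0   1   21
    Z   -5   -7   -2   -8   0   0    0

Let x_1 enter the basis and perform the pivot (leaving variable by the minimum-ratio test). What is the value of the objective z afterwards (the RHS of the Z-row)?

25

Ratio test on column x_1 — row 1: 10/2 = 5; row 2: 21/4 = 21/4. Minimum is 5 at row 1 (w1 leaves); pivot element 2.
Pivot on row 1; the Z-row RHS becomes 0 − (-5)·5 = 25.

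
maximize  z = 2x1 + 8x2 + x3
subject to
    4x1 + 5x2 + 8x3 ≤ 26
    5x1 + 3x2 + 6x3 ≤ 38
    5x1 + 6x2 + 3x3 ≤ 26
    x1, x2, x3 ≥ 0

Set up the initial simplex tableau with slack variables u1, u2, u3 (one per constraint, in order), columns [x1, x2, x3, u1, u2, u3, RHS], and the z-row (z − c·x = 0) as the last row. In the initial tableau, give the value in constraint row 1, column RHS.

The RHS of constraint 1 is b_1 = 26.

26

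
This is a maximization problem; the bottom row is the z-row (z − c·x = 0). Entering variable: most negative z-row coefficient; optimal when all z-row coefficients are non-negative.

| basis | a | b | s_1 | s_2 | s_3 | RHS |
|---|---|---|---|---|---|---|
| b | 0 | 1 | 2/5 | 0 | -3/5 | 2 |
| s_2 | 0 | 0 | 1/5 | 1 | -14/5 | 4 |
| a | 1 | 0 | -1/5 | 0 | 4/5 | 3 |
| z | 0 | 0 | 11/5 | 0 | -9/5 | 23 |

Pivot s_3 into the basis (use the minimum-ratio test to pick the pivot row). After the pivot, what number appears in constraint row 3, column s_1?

-1/4

Ratio test on column s_3 — row 1: entry -3/5 ≤ 0; row 2: entry -14/5 ≤ 0; row 3: 3/(4/5) = 15/4. Minimum is 15/4 at row 3 (a leaves); pivot element 4/5.
Divide row 3 by 4/5; eliminate column s_3 from the other rows.
In the new row 3, the s_1 entry is the old entry divided by the pivot: (-1/5)/(4/5) = -1/4.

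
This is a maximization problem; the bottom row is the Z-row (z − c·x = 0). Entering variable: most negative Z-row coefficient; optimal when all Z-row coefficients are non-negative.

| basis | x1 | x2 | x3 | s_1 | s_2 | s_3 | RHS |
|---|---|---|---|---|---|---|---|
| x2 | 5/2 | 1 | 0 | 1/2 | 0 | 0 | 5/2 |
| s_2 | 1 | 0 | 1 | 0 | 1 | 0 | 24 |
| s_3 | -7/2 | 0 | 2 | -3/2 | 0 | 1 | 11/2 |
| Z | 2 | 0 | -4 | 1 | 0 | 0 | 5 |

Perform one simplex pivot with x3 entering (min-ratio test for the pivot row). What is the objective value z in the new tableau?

Ratio test on column x3 — row 1: entry 0 ≤ 0; row 2: 24/1 = 24; row 3: (11/2)/2 = 11/4. Minimum is 11/4 at row 3 (s_3 leaves); pivot element 2.
Pivot on row 3; the Z-row RHS becomes 5 − (-4)·(11/4) = 16.

16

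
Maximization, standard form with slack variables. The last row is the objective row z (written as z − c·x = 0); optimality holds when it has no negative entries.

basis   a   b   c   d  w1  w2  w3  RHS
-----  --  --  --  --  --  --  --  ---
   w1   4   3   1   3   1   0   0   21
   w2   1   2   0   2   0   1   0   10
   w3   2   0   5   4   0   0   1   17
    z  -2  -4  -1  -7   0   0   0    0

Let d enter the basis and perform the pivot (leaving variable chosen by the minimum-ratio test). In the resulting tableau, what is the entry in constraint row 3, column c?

5/4

Ratio test on column d — row 1: 21/3 = 7; row 2: 10/2 = 5; row 3: 17/4 = 17/4. Minimum is 17/4 at row 3 (w3 leaves); pivot element 4.
Divide row 3 by 4; eliminate column d from the other rows.
In the new row 3, the c entry is the old entry divided by the pivot: 5/4 = 5/4.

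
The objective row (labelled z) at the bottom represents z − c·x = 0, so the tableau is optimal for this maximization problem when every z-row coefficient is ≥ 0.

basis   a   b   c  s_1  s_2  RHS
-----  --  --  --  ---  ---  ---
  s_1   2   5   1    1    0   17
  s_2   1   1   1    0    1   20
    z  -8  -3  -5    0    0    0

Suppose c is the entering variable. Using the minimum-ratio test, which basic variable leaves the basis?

Column c entries and ratios — s_1: 17/1 = 17; s_2: 20/1 = 20.
Smallest ratio is 17 in the row of s_1, so s_1 leaves.

s_1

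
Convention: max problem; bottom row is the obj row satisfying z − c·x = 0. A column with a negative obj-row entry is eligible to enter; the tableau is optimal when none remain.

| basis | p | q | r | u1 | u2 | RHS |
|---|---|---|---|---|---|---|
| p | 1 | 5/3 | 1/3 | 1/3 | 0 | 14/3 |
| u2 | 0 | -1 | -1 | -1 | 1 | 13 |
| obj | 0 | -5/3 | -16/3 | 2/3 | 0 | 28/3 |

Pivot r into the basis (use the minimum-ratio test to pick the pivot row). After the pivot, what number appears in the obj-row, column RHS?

84

Ratio test on column r — row 1: (14/3)/(1/3) = 14; row 2: entry -1 ≤ 0. Minimum is 14 at row 1 (p leaves); pivot element 1/3.
Divide row 1 by 1/3; eliminate column r from the other rows.
obj-row update in column RHS: 28/3 − (-16/3)·14 = 84.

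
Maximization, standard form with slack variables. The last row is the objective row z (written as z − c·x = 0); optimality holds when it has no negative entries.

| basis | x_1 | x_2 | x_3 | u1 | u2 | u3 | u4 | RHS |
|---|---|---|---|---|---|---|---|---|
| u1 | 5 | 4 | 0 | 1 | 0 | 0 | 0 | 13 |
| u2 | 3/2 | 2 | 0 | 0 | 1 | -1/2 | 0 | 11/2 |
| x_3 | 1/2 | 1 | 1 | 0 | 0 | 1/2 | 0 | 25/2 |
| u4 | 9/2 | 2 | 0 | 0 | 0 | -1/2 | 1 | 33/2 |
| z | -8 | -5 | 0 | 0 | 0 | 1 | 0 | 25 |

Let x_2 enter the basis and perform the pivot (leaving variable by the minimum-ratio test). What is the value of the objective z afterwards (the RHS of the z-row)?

155/4

Ratio test on column x_2 — row 1: 13/4 = 13/4; row 2: (11/2)/2 = 11/4; row 3: (25/2)/1 = 25/2; row 4: (33/2)/2 = 33/4. Minimum is 11/4 at row 2 (u2 leaves); pivot element 2.
Pivot on row 2; the z-row RHS becomes 25 − (-5)·(11/4) = 155/4.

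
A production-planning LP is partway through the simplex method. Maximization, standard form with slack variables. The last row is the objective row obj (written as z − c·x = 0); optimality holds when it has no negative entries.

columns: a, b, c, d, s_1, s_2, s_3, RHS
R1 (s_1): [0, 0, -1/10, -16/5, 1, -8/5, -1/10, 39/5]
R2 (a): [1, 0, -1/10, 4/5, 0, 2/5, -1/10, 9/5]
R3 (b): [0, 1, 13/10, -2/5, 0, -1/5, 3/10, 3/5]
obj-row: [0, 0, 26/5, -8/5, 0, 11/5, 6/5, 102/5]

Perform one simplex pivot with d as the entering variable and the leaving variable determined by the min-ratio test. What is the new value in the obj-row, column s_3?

Ratio test on column d — row 1: entry -16/5 ≤ 0; row 2: (9/5)/(4/5) = 9/4; row 3: entry -2/5 ≤ 0. Minimum is 9/4 at row 2 (a leaves); pivot element 4/5.
Divide row 2 by 4/5; eliminate column d from the other rows.
obj-row update in column s_3: 6/5 − (-8/5)·(-1/8) = 1.

1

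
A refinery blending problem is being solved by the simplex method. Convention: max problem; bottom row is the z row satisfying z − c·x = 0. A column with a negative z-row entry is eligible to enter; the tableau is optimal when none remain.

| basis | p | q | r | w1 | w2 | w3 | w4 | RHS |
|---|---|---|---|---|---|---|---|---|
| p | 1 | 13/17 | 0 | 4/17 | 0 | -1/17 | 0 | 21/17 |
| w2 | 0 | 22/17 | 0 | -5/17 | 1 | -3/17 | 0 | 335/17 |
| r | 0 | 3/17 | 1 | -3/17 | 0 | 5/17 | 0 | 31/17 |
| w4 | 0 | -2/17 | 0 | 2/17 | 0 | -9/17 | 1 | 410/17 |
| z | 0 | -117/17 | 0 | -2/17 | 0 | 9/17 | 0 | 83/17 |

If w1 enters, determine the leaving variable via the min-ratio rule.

Column w1 entries and ratios — p: (21/17)/(4/17) = 21/4; w2: -5/17 ≤ 0, skip; r: -3/17 ≤ 0, skip; w4: (410/17)/(2/17) = 205.
Smallest ratio is 21/4 in the row of p, so p leaves.

p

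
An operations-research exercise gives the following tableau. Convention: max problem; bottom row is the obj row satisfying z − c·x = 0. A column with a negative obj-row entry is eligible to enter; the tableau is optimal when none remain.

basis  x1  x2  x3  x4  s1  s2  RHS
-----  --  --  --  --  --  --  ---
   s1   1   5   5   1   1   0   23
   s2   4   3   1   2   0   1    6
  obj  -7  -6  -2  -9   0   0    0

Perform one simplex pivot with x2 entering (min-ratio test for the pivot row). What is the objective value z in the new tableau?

12

Ratio test on column x2 — row 1: 23/5 = 23/5; row 2: 6/3 = 2. Minimum is 2 at row 2 (s2 leaves); pivot element 3.
Pivot on row 2; the obj-row RHS becomes 0 − (-6)·2 = 12.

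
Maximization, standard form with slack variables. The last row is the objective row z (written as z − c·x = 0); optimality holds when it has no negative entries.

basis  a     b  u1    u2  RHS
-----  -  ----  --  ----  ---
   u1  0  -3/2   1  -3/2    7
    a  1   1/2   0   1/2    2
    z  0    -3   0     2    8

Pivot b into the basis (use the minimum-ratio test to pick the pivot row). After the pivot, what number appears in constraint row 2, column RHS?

4

Ratio test on column b — row 1: entry -3/2 ≤ 0; row 2: 2/(1/2) = 4. Minimum is 4 at row 2 (a leaves); pivot element 1/2.
Divide row 2 by 1/2; eliminate column b from the other rows.
In the new row 2, the RHS entry is the old entry divided by the pivot: 2/(1/2) = 4.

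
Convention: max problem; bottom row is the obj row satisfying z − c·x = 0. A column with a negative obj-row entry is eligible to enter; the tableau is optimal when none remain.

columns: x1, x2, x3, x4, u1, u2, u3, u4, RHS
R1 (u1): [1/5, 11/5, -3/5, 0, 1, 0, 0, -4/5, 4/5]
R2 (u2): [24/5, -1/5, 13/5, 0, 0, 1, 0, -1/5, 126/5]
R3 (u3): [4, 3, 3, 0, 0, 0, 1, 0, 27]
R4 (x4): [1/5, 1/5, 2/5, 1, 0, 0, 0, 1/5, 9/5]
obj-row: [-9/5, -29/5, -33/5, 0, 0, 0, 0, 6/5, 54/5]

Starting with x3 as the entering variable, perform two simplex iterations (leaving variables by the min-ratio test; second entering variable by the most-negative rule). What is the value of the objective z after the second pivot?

Ratio test on column x3 — row 1: entry -3/5 ≤ 0; row 2: (126/5)/(13/5) = 126/13; row 3: 27/3 = 9; row 4: (9/5)/(2/5) = 9/2. Minimum is 9/2 at row 4 (x4 leaves); pivot element 2/5.
Pivot on row 4; the obj-row RHS becomes 54/5 − (-33/5)·(9/2) = 81/2.
Next entering variable (most negative obj-row entry -5/2): x2.
Ratio test on column x2 — row 1: (7/2)/(5/2) = 7/5; row 2: entry -3/2 ≤ 0; row 3: (27/2)/(3/2) = 9; row 4: (9/2)/(1/2) = 9. Minimum is 7/5 at row 1 (u1 leaves); pivot element 5/2.
After the second pivot the obj-row RHS is 81/2 − (-5/2)·(7/5) = 44.

44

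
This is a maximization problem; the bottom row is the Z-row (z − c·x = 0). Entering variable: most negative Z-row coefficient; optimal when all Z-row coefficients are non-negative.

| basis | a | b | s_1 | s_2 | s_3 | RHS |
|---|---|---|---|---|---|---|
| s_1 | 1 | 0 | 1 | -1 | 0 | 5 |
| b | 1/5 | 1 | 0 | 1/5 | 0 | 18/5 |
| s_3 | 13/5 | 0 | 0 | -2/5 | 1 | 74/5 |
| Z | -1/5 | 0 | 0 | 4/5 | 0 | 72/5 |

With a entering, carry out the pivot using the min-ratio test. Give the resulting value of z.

77/5

Ratio test on column a — row 1: 5/1 = 5; row 2: (18/5)/(1/5) = 18; row 3: (74/5)/(13/5) = 74/13. Minimum is 5 at row 1 (s_1 leaves); pivot element 1.
Pivot on row 1; the Z-row RHS becomes 72/5 − (-1/5)·5 = 77/5.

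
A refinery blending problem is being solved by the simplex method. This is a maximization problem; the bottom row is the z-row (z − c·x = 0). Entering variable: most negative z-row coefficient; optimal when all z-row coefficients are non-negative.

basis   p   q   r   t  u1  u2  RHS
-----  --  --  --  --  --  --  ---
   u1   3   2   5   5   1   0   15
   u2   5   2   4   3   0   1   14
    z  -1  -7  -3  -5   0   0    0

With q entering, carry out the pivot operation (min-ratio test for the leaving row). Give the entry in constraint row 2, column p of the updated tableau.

5/2

Ratio test on column q — row 1: 15/2 = 15/2; row 2: 14/2 = 7. Minimum is 7 at row 2 (u2 leaves); pivot element 2.
Divide row 2 by 2; eliminate column q from the other rows.
In the new row 2, the p entry is the old entry divided by the pivot: 5/2 = 5/2.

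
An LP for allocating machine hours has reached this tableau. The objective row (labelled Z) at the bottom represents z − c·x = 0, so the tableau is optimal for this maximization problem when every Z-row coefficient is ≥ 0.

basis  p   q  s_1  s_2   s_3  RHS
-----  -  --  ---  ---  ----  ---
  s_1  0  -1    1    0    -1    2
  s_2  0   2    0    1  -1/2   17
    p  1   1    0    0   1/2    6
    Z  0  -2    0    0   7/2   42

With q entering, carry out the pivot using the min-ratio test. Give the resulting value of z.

Ratio test on column q — row 1: entry -1 ≤ 0; row 2: 17/2 = 17/2; row 3: 6/1 = 6. Minimum is 6 at row 3 (p leaves); pivot element 1.
Pivot on row 3; the Z-row RHS becomes 42 − (-2)·6 = 54.

54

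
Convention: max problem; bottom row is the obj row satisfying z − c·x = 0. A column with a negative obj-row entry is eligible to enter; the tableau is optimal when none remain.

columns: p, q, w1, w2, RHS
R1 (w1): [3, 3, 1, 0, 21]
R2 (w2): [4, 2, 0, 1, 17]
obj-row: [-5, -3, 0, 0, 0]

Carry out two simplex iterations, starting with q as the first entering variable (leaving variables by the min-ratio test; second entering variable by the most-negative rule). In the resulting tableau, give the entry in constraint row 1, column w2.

-1/2

Ratio test on column q — row 1: 21/3 = 7; row 2: 17/2 = 17/2. Minimum is 7 at row 1 (w1 leaves); pivot element 3.
Divide row 1 by 3; eliminate column q from the other rows.
Second iteration: most negative obj-row entry is -2 in column p, so p enters.
Ratio test on column p — row 1: 7/1 = 7; row 2: 3/2 = 3/2. Minimum is 3/2 at row 2 (w2 leaves); pivot element 2.
Divide row 2 by 2; eliminate column p from the other rows.
After both pivots, the entry at constraint row 1, column w2 is -1/2.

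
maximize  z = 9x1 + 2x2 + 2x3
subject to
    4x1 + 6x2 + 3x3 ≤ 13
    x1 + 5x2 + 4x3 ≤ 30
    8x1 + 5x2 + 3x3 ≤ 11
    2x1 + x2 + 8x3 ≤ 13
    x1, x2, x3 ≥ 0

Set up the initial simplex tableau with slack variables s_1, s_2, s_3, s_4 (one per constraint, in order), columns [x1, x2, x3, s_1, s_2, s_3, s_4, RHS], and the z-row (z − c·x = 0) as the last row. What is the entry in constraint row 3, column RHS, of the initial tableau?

The RHS of constraint 3 is b_3 = 11.

11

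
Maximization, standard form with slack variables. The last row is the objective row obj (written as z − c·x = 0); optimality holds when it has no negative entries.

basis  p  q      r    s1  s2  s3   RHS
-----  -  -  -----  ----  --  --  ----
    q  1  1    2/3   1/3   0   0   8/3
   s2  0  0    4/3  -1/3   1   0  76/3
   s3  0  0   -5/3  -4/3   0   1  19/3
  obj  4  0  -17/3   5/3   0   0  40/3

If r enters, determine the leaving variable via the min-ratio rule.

q

Column r entries and ratios — q: (8/3)/(2/3) = 4; s2: (76/3)/(4/3) = 19; s3: -5/3 ≤ 0, skip.
Smallest ratio is 4 in the row of q, so q leaves.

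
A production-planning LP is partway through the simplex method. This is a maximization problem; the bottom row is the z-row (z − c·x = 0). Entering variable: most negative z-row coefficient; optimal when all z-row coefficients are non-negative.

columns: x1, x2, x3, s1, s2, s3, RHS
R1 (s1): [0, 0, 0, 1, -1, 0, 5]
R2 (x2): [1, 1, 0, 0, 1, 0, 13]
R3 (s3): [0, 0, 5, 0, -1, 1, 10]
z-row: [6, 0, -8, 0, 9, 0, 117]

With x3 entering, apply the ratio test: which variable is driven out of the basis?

s3

Column x3 entries and ratios — s1: 0 ≤ 0, skip; x2: 0 ≤ 0, skip; s3: 10/5 = 2.
Smallest ratio is 2 in the row of s3, so s3 leaves.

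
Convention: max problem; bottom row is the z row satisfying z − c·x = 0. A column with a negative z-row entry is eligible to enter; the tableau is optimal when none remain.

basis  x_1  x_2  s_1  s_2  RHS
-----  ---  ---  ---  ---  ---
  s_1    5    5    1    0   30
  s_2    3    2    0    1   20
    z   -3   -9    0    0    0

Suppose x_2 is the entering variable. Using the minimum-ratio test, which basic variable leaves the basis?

Column x_2 entries and ratios — s_1: 30/5 = 6; s_2: 20/2 = 10.
Smallest ratio is 6 in the row of s_1, so s_1 leaves.

s_1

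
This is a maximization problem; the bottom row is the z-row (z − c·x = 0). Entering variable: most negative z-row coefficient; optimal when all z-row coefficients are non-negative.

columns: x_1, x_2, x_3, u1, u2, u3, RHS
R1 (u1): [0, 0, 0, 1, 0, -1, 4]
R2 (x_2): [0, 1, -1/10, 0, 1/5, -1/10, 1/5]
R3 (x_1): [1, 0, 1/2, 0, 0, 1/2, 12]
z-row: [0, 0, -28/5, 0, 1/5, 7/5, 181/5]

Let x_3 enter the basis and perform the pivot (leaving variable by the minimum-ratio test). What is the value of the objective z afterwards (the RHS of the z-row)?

853/5

Ratio test on column x_3 — row 1: entry 0 ≤ 0; row 2: entry -1/10 ≤ 0; row 3: 12/(1/2) = 24. Minimum is 24 at row 3 (x_1 leaves); pivot element 1/2.
Pivot on row 3; the z-row RHS becomes 181/5 − (-28/5)·24 = 853/5.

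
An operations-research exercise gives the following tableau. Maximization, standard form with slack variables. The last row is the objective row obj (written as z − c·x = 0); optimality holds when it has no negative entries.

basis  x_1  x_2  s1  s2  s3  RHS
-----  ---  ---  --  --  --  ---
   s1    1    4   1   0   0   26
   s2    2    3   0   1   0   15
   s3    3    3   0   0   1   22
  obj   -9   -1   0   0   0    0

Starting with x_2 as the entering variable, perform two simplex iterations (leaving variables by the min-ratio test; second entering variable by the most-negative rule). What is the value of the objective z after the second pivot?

190/3

Ratio test on column x_2 — row 1: 26/4 = 13/2; row 2: 15/3 = 5; row 3: 22/3 = 22/3. Minimum is 5 at row 2 (s2 leaves); pivot element 3.
Pivot on row 2; the obj-row RHS becomes 0 − (-1)·5 = 5.
Next entering variable (most negative obj-row entry -25/3): x_1.
Ratio test on column x_1 — row 1: entry -5/3 ≤ 0; row 2: 5/(2/3) = 15/2; row 3: 7/1 = 7. Minimum is 7 at row 3 (s3 leaves); pivot element 1.
After the second pivot the obj-row RHS is 5 − (-25/3)·7 = 190/3.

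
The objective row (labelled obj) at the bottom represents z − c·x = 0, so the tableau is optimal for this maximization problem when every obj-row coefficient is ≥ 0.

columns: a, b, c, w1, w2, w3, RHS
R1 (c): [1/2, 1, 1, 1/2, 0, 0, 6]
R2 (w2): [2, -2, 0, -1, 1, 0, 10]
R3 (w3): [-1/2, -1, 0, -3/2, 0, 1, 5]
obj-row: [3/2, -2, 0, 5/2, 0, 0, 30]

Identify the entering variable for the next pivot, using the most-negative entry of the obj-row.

b

Negative obj-row entries: b: -2.
The most negative is -2 in column b, so b enters.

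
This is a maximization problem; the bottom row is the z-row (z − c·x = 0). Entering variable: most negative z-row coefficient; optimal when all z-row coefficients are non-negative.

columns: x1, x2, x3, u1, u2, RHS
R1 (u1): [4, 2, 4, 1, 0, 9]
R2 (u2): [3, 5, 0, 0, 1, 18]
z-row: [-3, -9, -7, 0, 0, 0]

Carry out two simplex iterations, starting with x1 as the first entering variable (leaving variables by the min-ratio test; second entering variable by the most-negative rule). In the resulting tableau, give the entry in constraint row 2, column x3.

-6/7

Ratio test on column x1 — row 1: 9/4 = 9/4; row 2: 18/3 = 6. Minimum is 9/4 at row 1 (u1 leaves); pivot element 4.
Divide row 1 by 4; eliminate column x1 from the other rows.
Second iteration: most negative z-row entry is -15/2 in column x2, so x2 enters.
Ratio test on column x2 — row 1: (9/4)/(1/2) = 9/2; row 2: (45/4)/(7/2) = 45/14. Minimum is 45/14 at row 2 (u2 leaves); pivot element 7/2.
Divide row 2 by 7/2; eliminate column x2 from the other rows.
After both pivots, the entry at constraint row 2, column x3 is -6/7.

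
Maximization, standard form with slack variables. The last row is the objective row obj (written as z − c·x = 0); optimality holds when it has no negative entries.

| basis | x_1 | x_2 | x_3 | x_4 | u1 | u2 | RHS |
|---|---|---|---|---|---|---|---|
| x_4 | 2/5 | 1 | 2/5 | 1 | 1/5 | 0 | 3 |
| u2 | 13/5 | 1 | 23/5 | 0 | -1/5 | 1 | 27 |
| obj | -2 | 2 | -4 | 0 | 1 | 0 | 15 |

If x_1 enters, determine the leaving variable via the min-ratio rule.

x_4

Column x_1 entries and ratios — x_4: 3/(2/5) = 15/2; u2: 27/(13/5) = 135/13.
Smallest ratio is 15/2 in the row of x_4, so x_4 leaves.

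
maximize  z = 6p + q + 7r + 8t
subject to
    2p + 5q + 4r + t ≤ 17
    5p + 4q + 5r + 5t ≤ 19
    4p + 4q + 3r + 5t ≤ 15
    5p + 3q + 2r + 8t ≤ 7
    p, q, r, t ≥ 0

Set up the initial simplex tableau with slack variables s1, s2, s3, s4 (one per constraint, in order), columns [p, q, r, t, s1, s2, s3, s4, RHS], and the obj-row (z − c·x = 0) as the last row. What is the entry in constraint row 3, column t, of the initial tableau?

Constraint 3 has coefficient 5 on t.

5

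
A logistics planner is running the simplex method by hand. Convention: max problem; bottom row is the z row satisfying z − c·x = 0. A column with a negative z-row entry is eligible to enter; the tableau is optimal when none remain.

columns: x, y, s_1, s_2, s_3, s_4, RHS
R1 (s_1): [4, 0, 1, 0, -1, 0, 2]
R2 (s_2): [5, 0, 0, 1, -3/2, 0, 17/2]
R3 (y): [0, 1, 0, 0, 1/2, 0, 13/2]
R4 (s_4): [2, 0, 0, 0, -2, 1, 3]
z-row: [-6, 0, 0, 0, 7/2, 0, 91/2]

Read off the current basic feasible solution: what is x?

0

x is not in the basis, so in the current basic feasible solution x = 0.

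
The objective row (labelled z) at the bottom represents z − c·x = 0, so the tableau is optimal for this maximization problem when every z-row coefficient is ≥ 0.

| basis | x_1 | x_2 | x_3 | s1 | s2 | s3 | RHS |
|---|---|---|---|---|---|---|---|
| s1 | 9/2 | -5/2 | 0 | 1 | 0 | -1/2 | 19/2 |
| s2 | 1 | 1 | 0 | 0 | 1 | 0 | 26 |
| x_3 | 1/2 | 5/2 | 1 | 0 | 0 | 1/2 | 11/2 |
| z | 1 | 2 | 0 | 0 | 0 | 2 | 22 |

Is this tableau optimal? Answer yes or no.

yes

Every z-row coefficient is ≥ 0, so the tableau is optimal.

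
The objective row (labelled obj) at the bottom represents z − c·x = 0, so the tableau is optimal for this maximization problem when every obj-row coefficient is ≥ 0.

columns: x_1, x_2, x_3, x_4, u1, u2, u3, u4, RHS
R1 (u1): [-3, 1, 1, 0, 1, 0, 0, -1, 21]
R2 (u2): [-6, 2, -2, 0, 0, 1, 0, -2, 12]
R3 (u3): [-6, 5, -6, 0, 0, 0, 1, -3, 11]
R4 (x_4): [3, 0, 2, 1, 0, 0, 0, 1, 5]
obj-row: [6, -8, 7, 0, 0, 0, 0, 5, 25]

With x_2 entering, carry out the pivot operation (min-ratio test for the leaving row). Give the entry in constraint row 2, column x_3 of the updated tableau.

2/5

Ratio test on column x_2 — row 1: 21/1 = 21; row 2: 12/2 = 6; row 3: 11/5 = 11/5; row 4: entry 0 ≤ 0. Minimum is 11/5 at row 3 (u3 leaves); pivot element 5.
Divide row 3 by 5; eliminate column x_2 from the other rows.
Row 2 update in column x_3: -2 − 2·(-6/5) = 2/5.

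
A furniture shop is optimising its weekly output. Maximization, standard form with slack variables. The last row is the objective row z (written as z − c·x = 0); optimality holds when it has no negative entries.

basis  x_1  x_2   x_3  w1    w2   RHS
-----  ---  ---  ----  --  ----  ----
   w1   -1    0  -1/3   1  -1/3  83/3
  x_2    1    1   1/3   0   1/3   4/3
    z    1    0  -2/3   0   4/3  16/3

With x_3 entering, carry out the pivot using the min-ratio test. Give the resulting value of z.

Ratio test on column x_3 — row 1: entry -1/3 ≤ 0; row 2: (4/3)/(1/3) = 4. Minimum is 4 at row 2 (x_2 leaves); pivot element 1/3.
Pivot on row 2; the z-row RHS becomes 16/3 − (-2/3)·4 = 8.

8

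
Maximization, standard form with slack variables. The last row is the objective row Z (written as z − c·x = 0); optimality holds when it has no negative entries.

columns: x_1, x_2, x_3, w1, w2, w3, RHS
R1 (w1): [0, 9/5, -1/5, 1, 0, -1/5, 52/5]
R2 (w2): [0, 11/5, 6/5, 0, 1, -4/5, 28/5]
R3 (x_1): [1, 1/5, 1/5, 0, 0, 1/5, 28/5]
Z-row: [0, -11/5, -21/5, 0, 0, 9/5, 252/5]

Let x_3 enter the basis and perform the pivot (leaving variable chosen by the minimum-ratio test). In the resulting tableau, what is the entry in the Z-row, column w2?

7/2

Ratio test on column x_3 — row 1: entry -1/5 ≤ 0; row 2: (28/5)/(6/5) = 14/3; row 3: (28/5)/(1/5) = 28. Minimum is 14/3 at row 2 (w2 leaves); pivot element 6/5.
Divide row 2 by 6/5; eliminate column x_3 from the other rows.
Z-row update in column w2: 0 − (-21/5)·(5/6) = 7/2.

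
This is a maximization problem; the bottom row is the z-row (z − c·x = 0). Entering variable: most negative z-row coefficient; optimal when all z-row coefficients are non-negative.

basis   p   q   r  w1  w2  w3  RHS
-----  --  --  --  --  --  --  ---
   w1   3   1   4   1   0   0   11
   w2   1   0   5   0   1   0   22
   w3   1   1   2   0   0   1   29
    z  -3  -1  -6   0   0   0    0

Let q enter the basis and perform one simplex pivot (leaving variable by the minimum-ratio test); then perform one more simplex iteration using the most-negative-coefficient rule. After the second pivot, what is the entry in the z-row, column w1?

Ratio test on column q — row 1: 11/1 = 11; row 2: entry 0 ≤ 0; row 3: 29/1 = 29. Minimum is 11 at row 1 (w1 leaves); pivot element 1.
Divide row 1 by 1; eliminate column q from the other rows.
Second iteration: most negative z-row entry is -2 in column r, so r enters.
Ratio test on column r — row 1: 11/4 = 11/4; row 2: 22/5 = 22/5; row 3: entry -2 ≤ 0. Minimum is 11/4 at row 1 (q leaves); pivot element 4.
Divide row 1 by 4; eliminate column r from the other rows.
After both pivots, the entry at the z-row, column w1 is 3/2.

3/2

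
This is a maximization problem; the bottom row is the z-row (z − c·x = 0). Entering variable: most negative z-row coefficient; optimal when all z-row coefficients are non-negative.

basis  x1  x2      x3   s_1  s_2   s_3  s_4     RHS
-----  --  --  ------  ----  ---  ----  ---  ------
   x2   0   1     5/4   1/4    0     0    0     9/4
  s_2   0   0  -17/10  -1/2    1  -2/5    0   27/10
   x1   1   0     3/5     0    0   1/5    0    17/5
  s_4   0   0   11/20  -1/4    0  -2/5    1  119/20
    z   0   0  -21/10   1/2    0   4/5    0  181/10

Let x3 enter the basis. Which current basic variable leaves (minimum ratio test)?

x2

Column x3 entries and ratios — x2: (9/4)/(5/4) = 9/5; s_2: -17/10 ≤ 0, skip; x1: (17/5)/(3/5) = 17/3; s_4: (119/20)/(11/20) = 119/11.
Smallest ratio is 9/5 in the row of x2, so x2 leaves.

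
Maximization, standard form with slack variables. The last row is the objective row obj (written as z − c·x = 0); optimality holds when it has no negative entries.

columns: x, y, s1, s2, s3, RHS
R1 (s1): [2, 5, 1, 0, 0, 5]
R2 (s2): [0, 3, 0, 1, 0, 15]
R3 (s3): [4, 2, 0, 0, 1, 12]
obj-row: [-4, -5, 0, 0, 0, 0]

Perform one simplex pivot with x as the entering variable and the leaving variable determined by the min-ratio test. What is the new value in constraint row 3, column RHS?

2

Ratio test on column x — row 1: 5/2 = 5/2; row 2: entry 0 ≤ 0; row 3: 12/4 = 3. Minimum is 5/2 at row 1 (s1 leaves); pivot element 2.
Divide row 1 by 2; eliminate column x from the other rows.
Row 3 update in column RHS: 12 − 4·(5/2) = 2.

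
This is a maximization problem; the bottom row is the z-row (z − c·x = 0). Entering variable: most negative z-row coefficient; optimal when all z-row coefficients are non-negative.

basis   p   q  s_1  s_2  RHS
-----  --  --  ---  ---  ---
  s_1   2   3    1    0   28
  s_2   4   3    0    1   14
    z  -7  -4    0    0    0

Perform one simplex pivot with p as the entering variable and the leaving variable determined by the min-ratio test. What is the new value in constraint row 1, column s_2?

-1/2

Ratio test on column p — row 1: 28/2 = 14; row 2: 14/4 = 7/2. Minimum is 7/2 at row 2 (s_2 leaves); pivot element 4.
Divide row 2 by 4; eliminate column p from the other rows.
Row 1 update in column s_2: 0 − 2·(1/4) = -1/2.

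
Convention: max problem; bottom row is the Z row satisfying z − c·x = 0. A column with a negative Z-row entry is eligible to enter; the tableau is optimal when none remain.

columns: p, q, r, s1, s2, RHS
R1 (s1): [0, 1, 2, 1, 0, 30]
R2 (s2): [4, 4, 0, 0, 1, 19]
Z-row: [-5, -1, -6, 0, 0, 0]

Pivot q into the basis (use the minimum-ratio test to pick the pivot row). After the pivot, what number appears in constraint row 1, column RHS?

101/4

Ratio test on column q — row 1: 30/1 = 30; row 2: 19/4 = 19/4. Minimum is 19/4 at row 2 (s2 leaves); pivot element 4.
Divide row 2 by 4; eliminate column q from the other rows.
Row 1 update in column RHS: 30 − 1·(19/4) = 101/4.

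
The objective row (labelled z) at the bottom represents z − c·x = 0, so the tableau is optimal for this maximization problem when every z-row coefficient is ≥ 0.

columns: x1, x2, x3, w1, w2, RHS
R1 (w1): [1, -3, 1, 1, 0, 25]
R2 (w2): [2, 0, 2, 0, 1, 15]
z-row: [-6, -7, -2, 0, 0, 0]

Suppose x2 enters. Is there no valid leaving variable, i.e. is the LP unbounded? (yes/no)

Every constraint-row entry in column x2 is ≤ 0, so increasing x2 is unbounded.

yes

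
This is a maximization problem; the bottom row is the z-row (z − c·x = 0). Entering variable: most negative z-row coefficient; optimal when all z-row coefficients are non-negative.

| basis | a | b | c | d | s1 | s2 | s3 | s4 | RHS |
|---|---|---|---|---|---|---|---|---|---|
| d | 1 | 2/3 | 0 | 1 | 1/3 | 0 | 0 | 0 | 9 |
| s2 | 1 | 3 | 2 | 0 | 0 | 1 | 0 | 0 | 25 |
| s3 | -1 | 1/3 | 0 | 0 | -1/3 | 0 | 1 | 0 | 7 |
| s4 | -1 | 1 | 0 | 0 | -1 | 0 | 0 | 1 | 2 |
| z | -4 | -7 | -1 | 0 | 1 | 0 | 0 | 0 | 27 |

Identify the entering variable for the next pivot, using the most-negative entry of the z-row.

b

Negative z-row entries: a: -4, b: -7, c: -1.
The most negative is -7 in column b, so b enters.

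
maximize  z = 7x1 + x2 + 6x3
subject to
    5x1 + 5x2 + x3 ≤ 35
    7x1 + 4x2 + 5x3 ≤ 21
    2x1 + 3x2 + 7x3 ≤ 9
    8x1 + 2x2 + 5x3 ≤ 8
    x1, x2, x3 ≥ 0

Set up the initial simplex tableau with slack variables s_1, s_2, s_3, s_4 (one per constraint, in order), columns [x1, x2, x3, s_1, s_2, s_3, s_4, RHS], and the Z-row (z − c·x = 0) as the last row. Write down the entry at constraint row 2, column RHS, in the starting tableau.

The RHS of constraint 2 is b_2 = 21.

21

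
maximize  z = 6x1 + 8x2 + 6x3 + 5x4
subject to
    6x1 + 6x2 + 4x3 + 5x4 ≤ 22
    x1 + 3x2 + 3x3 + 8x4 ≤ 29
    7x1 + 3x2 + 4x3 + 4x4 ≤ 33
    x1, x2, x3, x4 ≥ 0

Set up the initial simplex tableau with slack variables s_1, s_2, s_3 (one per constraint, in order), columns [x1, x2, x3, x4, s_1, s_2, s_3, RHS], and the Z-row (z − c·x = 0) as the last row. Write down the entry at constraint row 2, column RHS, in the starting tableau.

29

The RHS of constraint 2 is b_2 = 29.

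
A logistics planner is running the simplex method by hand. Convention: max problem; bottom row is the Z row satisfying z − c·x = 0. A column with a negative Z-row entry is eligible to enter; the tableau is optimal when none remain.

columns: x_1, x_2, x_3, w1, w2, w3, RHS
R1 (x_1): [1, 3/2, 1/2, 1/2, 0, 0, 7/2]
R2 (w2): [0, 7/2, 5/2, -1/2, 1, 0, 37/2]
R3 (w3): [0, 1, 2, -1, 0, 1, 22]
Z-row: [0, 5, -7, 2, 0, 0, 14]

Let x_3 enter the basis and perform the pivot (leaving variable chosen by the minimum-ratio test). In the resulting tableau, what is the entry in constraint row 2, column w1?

-3

Ratio test on column x_3 — row 1: (7/2)/(1/2) = 7; row 2: (37/2)/(5/2) = 37/5; row 3: 22/2 = 11. Minimum is 7 at row 1 (x_1 leaves); pivot element 1/2.
Divide row 1 by 1/2; eliminate column x_3 from the other rows.
Row 2 update in column w1: -1/2 − (5/2)·1 = -3.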